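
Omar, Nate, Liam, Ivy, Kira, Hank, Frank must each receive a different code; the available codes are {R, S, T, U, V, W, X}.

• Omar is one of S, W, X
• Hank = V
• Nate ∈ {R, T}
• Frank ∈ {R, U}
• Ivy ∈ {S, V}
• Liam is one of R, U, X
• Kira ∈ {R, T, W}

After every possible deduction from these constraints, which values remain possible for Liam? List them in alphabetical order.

R, U, X

Hank must be V (only option left). So Ivy can't be V.
Ivy must be S (only option left). Remove S from Omar.
No further eliminations apply; Liam can still be any of R, U, X.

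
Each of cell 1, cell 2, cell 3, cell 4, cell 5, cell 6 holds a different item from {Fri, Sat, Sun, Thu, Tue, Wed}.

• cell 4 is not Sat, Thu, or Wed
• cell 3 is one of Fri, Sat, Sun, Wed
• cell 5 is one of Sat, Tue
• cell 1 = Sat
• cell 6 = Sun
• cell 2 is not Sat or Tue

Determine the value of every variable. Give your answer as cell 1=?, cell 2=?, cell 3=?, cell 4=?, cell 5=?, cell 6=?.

cell 1's domain is down to {Sat}, so cell 1 = Sat. Remove Sat from cell 3, cell 5.
cell 5 has just one choice, so cell 5 = Tue. So cell 4 can't be Tue.
That leaves cell 6 = Sun. So cell 2, cell 3, cell 4 can't be Sun.
cell 4 must be Fri (only option left). So cell 2, cell 3 can't be Fri.
That leaves cell 3 = Wed. So cell 2 can't be Wed.
cell 2 must be Thu (only option left).

cell 1=Sat, cell 2=Thu, cell 3=Wed, cell 4=Fri, cell 5=Tue, cell 6=Sun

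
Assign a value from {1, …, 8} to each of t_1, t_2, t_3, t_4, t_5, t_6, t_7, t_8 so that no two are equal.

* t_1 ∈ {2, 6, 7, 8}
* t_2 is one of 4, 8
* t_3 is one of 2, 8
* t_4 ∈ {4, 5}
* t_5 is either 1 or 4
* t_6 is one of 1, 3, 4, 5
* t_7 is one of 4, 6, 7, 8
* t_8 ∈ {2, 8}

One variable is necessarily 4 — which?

The 8 variables draw from only 8 values {1, 2, 3, 4, 5, 6, 7, 8}, so each is used; only t_6 can be 3, hence t_6 = 3.
Among the 7 still-open variables, 1 fits only t_5 (and all 7 values in {1, 2, 4, 5, 6, 7, 8} must be used), so t_5 = 1.
Among the 6 still-open variables, 5 fits only t_4 (and all 6 values in {2, 4, 5, 6, 7, 8} must be used), so t_4 = 5.
The 2 variables t_3 and t_8 are confined to {2, 8}, which locks those values in; drop them from t_1, t_2, t_7.
So 4 goes to t_2.

t_2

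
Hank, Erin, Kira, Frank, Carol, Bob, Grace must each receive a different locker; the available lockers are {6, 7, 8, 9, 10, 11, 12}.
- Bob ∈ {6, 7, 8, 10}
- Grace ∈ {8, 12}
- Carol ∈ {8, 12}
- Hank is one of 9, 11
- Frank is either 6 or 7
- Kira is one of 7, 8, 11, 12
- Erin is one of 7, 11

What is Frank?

The 7 variables draw from only 7 values {6, 7, 8, 9, 10, 11, 12}, so each is used; only Hank can be 9, hence Hank = 9.
The 6 still-open variables draw from only 6 values {6, 7, 8, 10, 11, 12}, so each is used; only Bob can be 10, hence Bob = 10.
The 5 still-open variables draw from only 5 values {6, 7, 8, 11, 12}, so each is used; only Frank can be 6, hence Frank = 6.

6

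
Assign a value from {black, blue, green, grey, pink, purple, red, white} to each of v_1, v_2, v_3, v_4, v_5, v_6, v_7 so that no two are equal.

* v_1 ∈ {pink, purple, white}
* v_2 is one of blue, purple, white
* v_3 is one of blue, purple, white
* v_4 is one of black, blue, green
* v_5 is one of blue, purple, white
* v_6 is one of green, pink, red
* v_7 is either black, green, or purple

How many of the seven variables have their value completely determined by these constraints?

Among the 7 variables, red fits only v_6 (and all 7 values in {black, blue, green, pink, purple, red, white} must be used), so v_6 = red.
Among the 6 still-open variables, pink fits only v_1 (and all 6 values in {black, blue, green, pink, purple, white} must be used), so v_1 = pink.
The 3 variables v_2, v_3, v_5 are confined to {blue, purple, white}, which locks those values in; drop them from v_4, v_7.
Determined: v_1=pink, v_6=red. The other variables each still have more than one consistent value. That makes 2.

2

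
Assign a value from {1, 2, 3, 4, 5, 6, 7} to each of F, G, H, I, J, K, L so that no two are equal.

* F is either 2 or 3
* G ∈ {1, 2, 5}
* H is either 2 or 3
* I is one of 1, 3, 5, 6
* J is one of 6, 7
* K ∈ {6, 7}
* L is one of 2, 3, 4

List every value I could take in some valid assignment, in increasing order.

1, 5

The 7 variables draw from only 7 values {1, 2, 3, 4, 5, 6, 7}, so each is used; only L can be 4, hence L = 4.
F and H between them cover only {2, 3} — a naked pair. Remove those values from G, I.
J and K share exactly the 2 values {6, 7}; by pigeonhole those values go to them, so strike 6, 7 from I.
No further eliminations apply; I can still be any of 1, 5.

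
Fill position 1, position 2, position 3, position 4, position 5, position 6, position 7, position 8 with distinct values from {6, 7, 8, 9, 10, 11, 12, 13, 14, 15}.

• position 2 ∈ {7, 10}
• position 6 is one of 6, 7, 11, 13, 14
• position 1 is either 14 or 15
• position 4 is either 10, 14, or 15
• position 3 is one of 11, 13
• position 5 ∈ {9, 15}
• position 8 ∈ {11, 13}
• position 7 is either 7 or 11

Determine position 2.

Among the 8 variables, 6 fits only position 6 (and all 8 values in {6, 7, 9, 10, 11, 13, 14, 15} must be used), so position 6 = 6.
Among the 7 still-open variables, 9 fits only position 5 (and all 7 values in {7, 9, 10, 11, 13, 14, 15} must be used), so position 5 = 9.
position 3 and position 8 between them cover only {11, 13} — a naked pair. Remove those values from position 7.
position 7 must be 7 (only option left). Remove 7 from position 2.
So position 2 = 10.

10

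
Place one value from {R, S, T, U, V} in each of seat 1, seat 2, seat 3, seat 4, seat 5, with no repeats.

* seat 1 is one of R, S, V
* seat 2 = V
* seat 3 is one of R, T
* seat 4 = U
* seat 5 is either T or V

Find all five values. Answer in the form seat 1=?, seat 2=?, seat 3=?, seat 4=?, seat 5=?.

seat 2's domain is down to {V}, so seat 2 = V. Remove V from seat 1, seat 5.
seat 4 must be U (only option left).
That leaves seat 5 = T. Remove T from seat 3.
seat 3's domain is down to {R}, so seat 3 = R. Strike R from seat 1.
That leaves seat 1 = S.

seat 1=S, seat 2=V, seat 3=R, seat 4=U, seat 5=T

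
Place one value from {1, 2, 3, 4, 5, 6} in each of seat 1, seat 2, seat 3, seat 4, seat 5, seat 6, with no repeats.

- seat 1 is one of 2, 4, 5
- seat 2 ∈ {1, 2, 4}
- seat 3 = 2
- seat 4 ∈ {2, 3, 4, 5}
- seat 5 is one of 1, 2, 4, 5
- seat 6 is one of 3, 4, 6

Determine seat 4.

3

seat 3 has just one choice, so seat 3 = 2. Remove 2 from seat 1, seat 2, seat 4, seat 5.
The 5 still-open variables draw from only 5 values {1, 3, 4, 5, 6}, so each is used; only seat 6 can be 6, hence seat 6 = 6.
The 4 still-open variables draw from only 4 values {1, 3, 4, 5}, so each is used; only seat 4 can be 3, hence seat 4 = 3.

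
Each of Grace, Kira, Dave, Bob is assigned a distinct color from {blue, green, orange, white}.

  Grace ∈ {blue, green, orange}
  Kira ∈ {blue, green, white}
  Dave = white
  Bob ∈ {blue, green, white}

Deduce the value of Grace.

orange

Dave must be white (only option left). Strike white from Kira, Bob.
Among the 3 still-open variables, orange fits only Grace (and all 3 values in {blue, green, orange} must be used), so Grace = orange.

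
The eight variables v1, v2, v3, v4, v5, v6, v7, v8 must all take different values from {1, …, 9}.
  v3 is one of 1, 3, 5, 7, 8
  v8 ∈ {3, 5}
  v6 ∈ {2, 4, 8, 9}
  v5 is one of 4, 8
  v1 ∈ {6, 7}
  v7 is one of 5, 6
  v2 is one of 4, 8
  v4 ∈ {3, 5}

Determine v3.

v2 and v5 share exactly the 2 values {4, 8}; by pigeonhole those values go to them, so strike 4, 8 from v3, v6.
The 2 variables v4 and v8 are confined to {3, 5}, which locks those values in; drop them from v3, v7.
v7 must be 6 (only option left). So v1 can't be 6.
v1's domain is down to {7}, so v1 = 7. Remove 7 from v3.
So v3 = 1.

1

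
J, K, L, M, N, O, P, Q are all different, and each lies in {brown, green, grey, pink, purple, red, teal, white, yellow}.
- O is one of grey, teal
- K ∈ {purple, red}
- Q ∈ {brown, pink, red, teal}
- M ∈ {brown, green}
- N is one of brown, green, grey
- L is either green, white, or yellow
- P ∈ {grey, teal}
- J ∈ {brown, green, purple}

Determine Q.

O and P between them cover only {grey, teal} — a naked pair. Remove those values from N, Q.
M and N share exactly the 2 values {brown, green}; by pigeonhole those values go to them, so strike brown, green from J, L, Q.
J's domain is down to {purple}, so J = purple. Strike purple from K.
K has just one choice, so K = red. So Q can't be red.
So Q = pink.

pink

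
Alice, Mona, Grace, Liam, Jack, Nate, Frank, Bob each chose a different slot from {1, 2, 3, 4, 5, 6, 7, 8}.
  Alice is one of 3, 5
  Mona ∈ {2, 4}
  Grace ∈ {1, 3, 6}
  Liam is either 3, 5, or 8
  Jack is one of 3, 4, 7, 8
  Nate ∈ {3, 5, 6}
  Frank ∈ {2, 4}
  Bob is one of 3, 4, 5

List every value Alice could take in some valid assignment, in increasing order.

The 8 variables draw from only 8 values {1, 2, 3, 4, 5, 6, 7, 8}, so each is used; only Grace can be 1, hence Grace = 1.
The 7 still-open variables draw from only 7 values {2, 3, 4, 5, 6, 7, 8}, so each is used; only Nate can be 6, hence Nate = 6.
The 6 still-open variables draw from only 6 values {2, 3, 4, 5, 7, 8}, so each is used; only Jack can be 7, hence Jack = 7.
The 5 still-open variables together cover exactly {2, 3, 4, 5, 8} — 5 values for 5 variables — and 8 appears only in Liam's list, so Liam = 8.
The 2 variables Mona and Frank are confined to {2, 4}, which locks those values in; drop them from Bob.
No further eliminations apply; Alice can still be any of 3, 5.

3, 5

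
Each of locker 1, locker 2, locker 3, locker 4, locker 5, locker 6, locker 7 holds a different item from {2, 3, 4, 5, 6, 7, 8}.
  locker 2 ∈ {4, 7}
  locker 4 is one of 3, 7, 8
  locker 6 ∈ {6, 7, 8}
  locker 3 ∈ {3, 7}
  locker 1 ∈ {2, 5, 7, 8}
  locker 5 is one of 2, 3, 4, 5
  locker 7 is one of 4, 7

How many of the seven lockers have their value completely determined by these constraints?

The 7 variables draw from only 7 values {2, 3, 4, 5, 6, 7, 8}, so each is used; only locker 6 can be 6, hence locker 6 = 6.
locker 2 and locker 7 share exactly the 2 values {4, 7}; by pigeonhole those values go to them, so strike 4, 7 from locker 1, locker 3, locker 4, locker 5.
That leaves locker 3 = 3. Strike 3 from locker 4, locker 5.
locker 4's domain is down to {8}, so locker 4 = 8. Strike 8 from locker 1.
Determined: locker 3=3, locker 4=8, locker 6=6. The other lockers each still have more than one consistent value. That makes 3.

3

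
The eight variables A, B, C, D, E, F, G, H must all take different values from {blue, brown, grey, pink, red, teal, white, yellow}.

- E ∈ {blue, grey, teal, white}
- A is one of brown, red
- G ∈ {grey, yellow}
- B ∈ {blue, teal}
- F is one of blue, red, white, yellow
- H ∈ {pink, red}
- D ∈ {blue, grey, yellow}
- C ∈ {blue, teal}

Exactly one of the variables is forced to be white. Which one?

Among the 8 variables, brown fits only A (and all 8 values in {blue, brown, grey, pink, red, teal, white, yellow} must be used), so A = brown.
The 7 still-open variables together cover exactly {blue, grey, pink, red, teal, white, yellow} — 7 values for 7 variables — and pink appears only in H's list, so H = pink.
The 6 still-open variables together cover exactly {blue, grey, red, teal, white, yellow} — 6 values for 6 variables — and red appears only in F's list, so F = red.
The 5 still-open variables draw from only 5 values {blue, grey, teal, white, yellow}, so each is used; only E can be white, hence E = white.

E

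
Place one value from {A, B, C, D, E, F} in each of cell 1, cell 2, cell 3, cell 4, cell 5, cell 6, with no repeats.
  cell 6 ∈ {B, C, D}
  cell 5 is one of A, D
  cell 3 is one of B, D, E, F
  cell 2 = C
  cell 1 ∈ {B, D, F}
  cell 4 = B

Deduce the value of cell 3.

cell 2 must be C (only option left). Eliminate C elsewhere: cell 6.
cell 4 has just one choice, so cell 4 = B. Strike B from cell 1, cell 3, cell 6.
cell 6's domain is down to {D}, so cell 6 = D. So cell 1, cell 3, cell 5 can't be D.
cell 1 must be F (only option left). Strike F from cell 3.
So cell 3 = E.

E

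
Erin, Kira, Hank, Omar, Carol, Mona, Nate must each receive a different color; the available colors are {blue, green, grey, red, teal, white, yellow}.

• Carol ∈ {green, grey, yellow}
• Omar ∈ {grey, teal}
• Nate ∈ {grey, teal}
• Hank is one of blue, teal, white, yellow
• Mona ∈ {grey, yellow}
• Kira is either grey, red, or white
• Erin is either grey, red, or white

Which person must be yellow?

Mona

Among the 7 variables, blue fits only Hank (and all 7 values in {blue, green, grey, red, teal, white, yellow} must be used), so Hank = blue.
The 6 still-open variables together cover exactly {green, grey, red, teal, white, yellow} — 6 values for 6 variables — and green appears only in Carol's list, so Carol = green.
Among the 5 still-open variables, yellow fits only Mona (and all 5 values in {grey, red, teal, white, yellow} must be used), so Mona = yellow.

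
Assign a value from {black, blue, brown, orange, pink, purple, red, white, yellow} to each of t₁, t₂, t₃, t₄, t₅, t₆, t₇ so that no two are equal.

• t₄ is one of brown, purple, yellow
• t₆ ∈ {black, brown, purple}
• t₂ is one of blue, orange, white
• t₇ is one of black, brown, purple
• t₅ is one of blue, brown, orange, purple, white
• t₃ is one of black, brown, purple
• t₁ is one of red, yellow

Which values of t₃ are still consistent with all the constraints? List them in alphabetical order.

The 3 variables t₃, t₆, t₇ are confined to {black, brown, purple}, which locks those values in; drop them from t₄, t₅.
That leaves t₄ = yellow. Eliminate yellow elsewhere: t₁.
t₁ must be red (only option left).
No further eliminations apply; t₃ can still be any of black, brown, purple.

black, brown, purple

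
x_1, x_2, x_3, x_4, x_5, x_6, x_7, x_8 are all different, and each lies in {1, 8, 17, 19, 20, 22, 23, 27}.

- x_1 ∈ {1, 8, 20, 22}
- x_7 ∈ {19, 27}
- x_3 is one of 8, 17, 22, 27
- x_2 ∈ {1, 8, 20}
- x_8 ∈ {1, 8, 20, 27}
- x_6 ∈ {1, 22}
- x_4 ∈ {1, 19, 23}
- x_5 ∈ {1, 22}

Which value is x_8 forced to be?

27

The 8 variables draw from only 8 values {1, 8, 17, 19, 20, 22, 23, 27}, so each is used; only x_3 can be 17, hence x_3 = 17.
Among the 7 still-open variables, 23 fits only x_4 (and all 7 values in {1, 8, 19, 20, 22, 23, 27} must be used), so x_4 = 23.
The 6 still-open variables draw from only 6 values {1, 8, 19, 20, 22, 27}, so each is used; only x_7 can be 19, hence x_7 = 19.
Among the 5 still-open variables, 27 fits only x_8 (and all 5 values in {1, 8, 20, 22, 27} must be used), so x_8 = 27.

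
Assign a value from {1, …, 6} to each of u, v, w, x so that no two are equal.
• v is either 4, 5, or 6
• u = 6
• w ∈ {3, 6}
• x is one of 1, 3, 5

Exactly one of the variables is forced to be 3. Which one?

w

u's domain is down to {6}, so u = 6. So v, w can't be 6.
So 3 goes to w.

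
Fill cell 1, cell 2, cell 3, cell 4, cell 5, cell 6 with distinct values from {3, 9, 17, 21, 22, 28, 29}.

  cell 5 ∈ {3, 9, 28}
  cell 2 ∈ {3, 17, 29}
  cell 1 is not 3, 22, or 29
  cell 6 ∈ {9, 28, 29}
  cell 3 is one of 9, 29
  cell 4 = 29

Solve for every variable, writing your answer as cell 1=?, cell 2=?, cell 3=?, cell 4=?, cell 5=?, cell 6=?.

cell 1=21, cell 2=17, cell 3=9, cell 4=29, cell 5=3, cell 6=28

cell 4's domain is down to {29}, so cell 4 = 29. So cell 2, cell 3, cell 6 can't be 29.
That leaves cell 3 = 9. Remove 9 from cell 1, cell 5, cell 6.
cell 6 must be 28 (only option left). Eliminate 28 elsewhere: cell 1, cell 5.
cell 5 has just one choice, so cell 5 = 3. Eliminate 3 elsewhere: cell 2.
cell 2 has just one choice, so cell 2 = 17. Strike 17 from cell 1.
cell 1 has just one choice, so cell 1 = 21.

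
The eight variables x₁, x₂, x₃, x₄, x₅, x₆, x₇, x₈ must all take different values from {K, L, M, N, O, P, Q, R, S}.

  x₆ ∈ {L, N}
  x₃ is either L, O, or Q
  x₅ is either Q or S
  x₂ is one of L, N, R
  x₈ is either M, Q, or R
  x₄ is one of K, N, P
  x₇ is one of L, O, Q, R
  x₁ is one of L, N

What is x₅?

S

The 2 variables x₁ and x₆ are confined to {L, N}, which locks those values in; drop them from x₂, x₃, x₄, x₇.
x₂'s domain is down to {R}, so x₂ = R. So x₇, x₈ can't be R.
x₃ and x₇ share exactly the 2 values {O, Q}; by pigeonhole those values go to them, so strike O, Q from x₅, x₈.
So x₅ = S.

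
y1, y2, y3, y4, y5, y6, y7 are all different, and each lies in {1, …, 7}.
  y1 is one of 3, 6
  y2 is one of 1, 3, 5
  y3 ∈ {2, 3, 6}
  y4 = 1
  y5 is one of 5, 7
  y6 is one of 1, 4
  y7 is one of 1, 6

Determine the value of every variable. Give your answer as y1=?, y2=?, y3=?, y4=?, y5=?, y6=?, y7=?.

y1=3, y2=5, y3=2, y4=1, y5=7, y6=4, y7=6

y4's domain is down to {1}, so y4 = 1. Eliminate 1 elsewhere: y2, y6, y7.
y6's domain is down to {4}, so y6 = 4.
y7 must be 6 (only option left). Remove 6 from y1, y3.
y1 has just one choice, so y1 = 3. Eliminate 3 elsewhere: y2, y3.
y2's domain is down to {5}, so y2 = 5. So y5 can't be 5.
y3 has just one choice, so y3 = 2.
y5 has just one choice, so y5 = 7.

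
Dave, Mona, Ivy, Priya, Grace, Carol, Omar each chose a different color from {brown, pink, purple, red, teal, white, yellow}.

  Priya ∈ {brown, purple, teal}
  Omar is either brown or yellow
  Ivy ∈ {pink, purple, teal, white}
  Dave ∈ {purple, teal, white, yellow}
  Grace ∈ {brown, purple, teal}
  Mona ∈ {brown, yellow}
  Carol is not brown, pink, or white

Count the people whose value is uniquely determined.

Among the 7 variables, pink fits only Ivy (and all 7 values in {brown, pink, purple, red, teal, white, yellow} must be used), so Ivy = pink.
The 6 still-open variables draw from only 6 values {brown, purple, red, teal, white, yellow}, so each is used; only Carol can be red, hence Carol = red.
Among the 5 still-open variables, white fits only Dave (and all 5 values in {brown, purple, teal, white, yellow} must be used), so Dave = white.
The 2 variables Mona and Omar are confined to {brown, yellow}, which locks those values in; drop them from Priya, Grace.
Determined: Dave=white, Ivy=pink, Carol=red. The other people each still have more than one consistent value. That makes 3.

3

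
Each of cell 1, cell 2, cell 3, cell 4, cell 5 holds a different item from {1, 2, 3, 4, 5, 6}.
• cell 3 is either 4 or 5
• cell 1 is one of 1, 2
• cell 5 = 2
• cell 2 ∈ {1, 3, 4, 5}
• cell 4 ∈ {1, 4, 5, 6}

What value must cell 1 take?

cell 5 must be 2 (only option left). Eliminate 2 elsewhere: cell 1.
So cell 1 = 1.

1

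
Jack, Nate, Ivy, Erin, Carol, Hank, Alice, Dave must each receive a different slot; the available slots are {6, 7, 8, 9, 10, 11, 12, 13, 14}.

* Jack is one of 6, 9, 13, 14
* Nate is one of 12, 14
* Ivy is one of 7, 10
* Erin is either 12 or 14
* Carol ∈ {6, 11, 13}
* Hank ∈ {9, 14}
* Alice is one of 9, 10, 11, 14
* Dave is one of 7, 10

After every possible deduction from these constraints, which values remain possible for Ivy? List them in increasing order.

7, 10

Nate and Erin share exactly the 2 values {12, 14}; by pigeonhole those values go to them, so strike 12, 14 from Jack, Hank, Alice.
Hank must be 9 (only option left). Strike 9 from Jack, Alice.
Ivy and Dave share exactly the 2 values {7, 10}; by pigeonhole those values go to them, so strike 7, 10 from Alice.
Alice must be 11 (only option left). Strike 11 from Carol.
No further eliminations apply; Ivy can still be any of 7, 10.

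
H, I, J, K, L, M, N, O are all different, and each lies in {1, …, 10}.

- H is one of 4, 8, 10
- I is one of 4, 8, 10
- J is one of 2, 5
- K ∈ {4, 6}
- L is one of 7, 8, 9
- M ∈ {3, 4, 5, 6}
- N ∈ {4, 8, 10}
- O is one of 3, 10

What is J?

2

The 3 variables H, I, N are confined to {4, 8, 10}, which locks those values in; drop them from K, L, M, O.
K must be 6 (only option left). Eliminate 6 elsewhere: M.
O must be 3 (only option left). So M can't be 3.
M must be 5 (only option left). Remove 5 from J.
So J = 2.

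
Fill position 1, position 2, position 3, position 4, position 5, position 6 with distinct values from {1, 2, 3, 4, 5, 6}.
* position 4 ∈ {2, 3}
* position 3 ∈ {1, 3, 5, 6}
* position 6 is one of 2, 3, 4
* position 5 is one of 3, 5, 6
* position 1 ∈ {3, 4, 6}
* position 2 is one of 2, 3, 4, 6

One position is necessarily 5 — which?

The 6 variables together cover exactly {1, 2, 3, 4, 5, 6} — 6 values for 6 variables — and 1 appears only in position 3's list, so position 3 = 1.
The 5 still-open variables draw from only 5 values {2, 3, 4, 5, 6}, so each is used; only position 5 can be 5, hence position 5 = 5.

position 5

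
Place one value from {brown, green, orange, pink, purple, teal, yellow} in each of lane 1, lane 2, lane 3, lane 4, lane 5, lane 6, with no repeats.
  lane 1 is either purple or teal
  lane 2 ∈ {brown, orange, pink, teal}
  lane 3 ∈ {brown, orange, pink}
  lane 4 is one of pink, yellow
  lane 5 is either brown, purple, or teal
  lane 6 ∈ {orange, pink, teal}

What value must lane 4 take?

yellow

The 6 variables together cover exactly {brown, orange, pink, purple, teal, yellow} — 6 values for 6 variables — and yellow appears only in lane 4's list, so lane 4 = yellow.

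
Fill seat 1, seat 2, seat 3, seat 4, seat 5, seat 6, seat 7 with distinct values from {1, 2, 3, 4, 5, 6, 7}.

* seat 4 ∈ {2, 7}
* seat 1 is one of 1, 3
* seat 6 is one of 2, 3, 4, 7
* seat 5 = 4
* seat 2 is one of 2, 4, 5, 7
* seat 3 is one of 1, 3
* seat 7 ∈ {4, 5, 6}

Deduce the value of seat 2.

5

seat 5's domain is down to {4}, so seat 5 = 4. Remove 4 from seat 2, seat 6, seat 7.
The 6 still-open variables together cover exactly {1, 2, 3, 5, 6, 7} — 6 values for 6 variables — and 6 appears only in seat 7's list, so seat 7 = 6.
The 5 still-open variables draw from only 5 values {1, 2, 3, 5, 7}, so each is used; only seat 2 can be 5, hence seat 2 = 5.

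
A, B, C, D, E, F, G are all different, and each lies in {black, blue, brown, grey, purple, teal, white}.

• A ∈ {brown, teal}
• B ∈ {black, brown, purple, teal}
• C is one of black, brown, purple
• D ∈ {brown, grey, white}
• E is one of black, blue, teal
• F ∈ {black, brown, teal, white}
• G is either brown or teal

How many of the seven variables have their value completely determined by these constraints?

Among the 7 variables, blue fits only E (and all 7 values in {black, blue, brown, grey, purple, teal, white} must be used), so E = blue.
The 6 still-open variables together cover exactly {black, brown, grey, purple, teal, white} — 6 values for 6 variables — and grey appears only in D's list, so D = grey.
Among the 5 still-open variables, white fits only F (and all 5 values in {black, brown, purple, teal, white} must be used), so F = white.
A and G share exactly the 2 values {brown, teal}; by pigeonhole those values go to them, so strike brown, teal from B, C.
Determined: D=grey, E=blue, F=white. The other variables each still have more than one consistent value. That makes 3.

3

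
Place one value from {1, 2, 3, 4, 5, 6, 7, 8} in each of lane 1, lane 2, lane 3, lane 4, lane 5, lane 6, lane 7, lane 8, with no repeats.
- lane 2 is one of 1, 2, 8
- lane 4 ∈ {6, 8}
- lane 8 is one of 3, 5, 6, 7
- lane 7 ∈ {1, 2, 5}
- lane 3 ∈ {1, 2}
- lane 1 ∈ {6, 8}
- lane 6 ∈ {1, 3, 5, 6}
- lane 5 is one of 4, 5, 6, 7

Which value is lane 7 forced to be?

5

The 8 variables together cover exactly {1, 2, 3, 4, 5, 6, 7, 8} — 8 values for 8 variables — and 4 appears only in lane 5's list, so lane 5 = 4.
Among the 7 still-open variables, 7 fits only lane 8 (and all 7 values in {1, 2, 3, 5, 6, 7, 8} must be used), so lane 8 = 7.
The 6 still-open variables draw from only 6 values {1, 2, 3, 5, 6, 8}, so each is used; only lane 6 can be 3, hence lane 6 = 3.
The 5 still-open variables together cover exactly {1, 2, 5, 6, 8} — 5 values for 5 variables — and 5 appears only in lane 7's list, so lane 7 = 5.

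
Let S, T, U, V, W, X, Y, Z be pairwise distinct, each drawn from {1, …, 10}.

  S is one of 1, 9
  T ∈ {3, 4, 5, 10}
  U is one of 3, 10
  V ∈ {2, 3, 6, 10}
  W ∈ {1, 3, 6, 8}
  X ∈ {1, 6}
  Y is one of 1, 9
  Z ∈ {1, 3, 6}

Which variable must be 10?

U

S and Y share exactly the 2 values {1, 9}; by pigeonhole those values go to them, so strike 1, 9 from W, X, Z.
That leaves X = 6. Strike 6 from V, W, Z.
Z has just one choice, so Z = 3. Eliminate 3 elsewhere: T, U, V, W.
So 10 goes to U.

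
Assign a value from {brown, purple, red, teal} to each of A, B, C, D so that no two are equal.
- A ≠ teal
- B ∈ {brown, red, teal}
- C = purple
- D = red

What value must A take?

C has just one choice, so C = purple. Strike purple from A.
D must be red (only option left). Strike red from A, B.
So A = brown.

brown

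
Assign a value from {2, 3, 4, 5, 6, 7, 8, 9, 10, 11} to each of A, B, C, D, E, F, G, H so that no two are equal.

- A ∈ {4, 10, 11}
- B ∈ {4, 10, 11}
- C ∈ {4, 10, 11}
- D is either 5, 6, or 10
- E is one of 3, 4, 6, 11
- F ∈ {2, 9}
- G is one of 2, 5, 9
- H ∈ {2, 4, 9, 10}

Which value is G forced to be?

5

Among the 8 variables, 3 fits only E (and all 8 values in {2, 3, 4, 5, 6, 9, 10, 11} must be used), so E = 3.
The 7 still-open variables together cover exactly {2, 4, 5, 6, 9, 10, 11} — 7 values for 7 variables — and 6 appears only in D's list, so D = 6.
The 6 still-open variables draw from only 6 values {2, 4, 5, 9, 10, 11}, so each is used; only G can be 5, hence G = 5.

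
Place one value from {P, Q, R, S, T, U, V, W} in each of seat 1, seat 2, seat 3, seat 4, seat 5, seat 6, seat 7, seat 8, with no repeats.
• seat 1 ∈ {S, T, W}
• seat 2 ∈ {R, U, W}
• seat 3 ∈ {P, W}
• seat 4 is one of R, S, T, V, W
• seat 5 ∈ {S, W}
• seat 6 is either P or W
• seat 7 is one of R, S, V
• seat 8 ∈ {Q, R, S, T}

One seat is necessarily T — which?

The 8 variables draw from only 8 values {P, Q, R, S, T, U, V, W}, so each is used; only seat 8 can be Q, hence seat 8 = Q.
Among the 7 still-open variables, U fits only seat 2 (and all 7 values in {P, R, S, T, U, V, W} must be used), so seat 2 = U.
The 2 variables seat 3 and seat 6 are confined to {P, W}, which locks those values in; drop them from seat 1, seat 4, seat 5.
seat 5's domain is down to {S}, so seat 5 = S. Remove S from seat 1, seat 4, seat 7.
So T goes to seat 1.

seat 1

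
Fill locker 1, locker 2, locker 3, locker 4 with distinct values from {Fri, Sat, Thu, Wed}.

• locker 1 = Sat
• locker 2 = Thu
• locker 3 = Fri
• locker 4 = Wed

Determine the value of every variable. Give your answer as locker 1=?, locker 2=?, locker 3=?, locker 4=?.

locker 1=Sat, locker 2=Thu, locker 3=Fri, locker 4=Wed

locker 1 has just one choice, so locker 1 = Sat.
locker 2 must be Thu (only option left).
locker 3 must be Fri (only option left).
locker 4 must be Wed (only option left).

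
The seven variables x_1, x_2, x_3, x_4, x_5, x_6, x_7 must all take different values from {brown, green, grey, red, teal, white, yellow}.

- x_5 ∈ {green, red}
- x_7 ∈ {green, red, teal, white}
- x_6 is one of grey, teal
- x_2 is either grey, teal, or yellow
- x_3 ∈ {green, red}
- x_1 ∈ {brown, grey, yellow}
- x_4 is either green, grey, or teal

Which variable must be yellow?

x_2

The 7 variables together cover exactly {brown, green, grey, red, teal, white, yellow} — 7 values for 7 variables — and brown appears only in x_1's list, so x_1 = brown.
Among the 6 still-open variables, white fits only x_7 (and all 6 values in {green, grey, red, teal, white, yellow} must be used), so x_7 = white.
Among the 5 still-open variables, yellow fits only x_2 (and all 5 values in {green, grey, red, teal, yellow} must be used), so x_2 = yellow.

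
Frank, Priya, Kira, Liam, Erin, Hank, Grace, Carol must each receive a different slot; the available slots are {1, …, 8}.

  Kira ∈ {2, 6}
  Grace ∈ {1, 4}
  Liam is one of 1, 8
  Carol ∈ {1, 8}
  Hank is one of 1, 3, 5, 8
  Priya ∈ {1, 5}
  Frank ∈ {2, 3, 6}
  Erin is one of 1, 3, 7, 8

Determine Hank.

3

The 8 variables draw from only 8 values {1, 2, 3, 4, 5, 6, 7, 8}, so each is used; only Grace can be 4, hence Grace = 4.
Among the 7 still-open variables, 7 fits only Erin (and all 7 values in {1, 2, 3, 5, 6, 7, 8} must be used), so Erin = 7.
Liam and Carol share exactly the 2 values {1, 8}; by pigeonhole those values go to them, so strike 1, 8 from Priya, Hank.
Priya must be 5 (only option left). Remove 5 from Hank.
So Hank = 3.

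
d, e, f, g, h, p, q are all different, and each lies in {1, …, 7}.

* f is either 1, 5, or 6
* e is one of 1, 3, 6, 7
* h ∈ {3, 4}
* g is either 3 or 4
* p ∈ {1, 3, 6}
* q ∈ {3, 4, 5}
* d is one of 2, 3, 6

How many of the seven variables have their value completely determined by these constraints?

Among the 7 variables, 2 fits only d (and all 7 values in {1, 2, 3, 4, 5, 6, 7} must be used), so d = 2.
The 6 still-open variables together cover exactly {1, 3, 4, 5, 6, 7} — 6 values for 6 variables — and 7 appears only in e's list, so e = 7.
g and h between them cover only {3, 4} — a naked pair. Remove those values from p, q.
That leaves q = 5. Strike 5 from f.
Determined: d=2, e=7, q=5. The other variables each still have more than one consistent value. That makes 3.

3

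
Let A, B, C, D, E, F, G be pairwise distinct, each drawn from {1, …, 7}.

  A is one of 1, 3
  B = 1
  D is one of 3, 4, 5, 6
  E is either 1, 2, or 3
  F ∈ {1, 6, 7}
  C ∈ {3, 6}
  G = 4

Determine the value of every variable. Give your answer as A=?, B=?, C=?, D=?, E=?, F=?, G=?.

A=3, B=1, C=6, D=5, E=2, F=7, G=4

B must be 1 (only option left). So A, E, F can't be 1.
G's domain is down to {4}, so G = 4. Remove 4 from D.
A must be 3 (only option left). Eliminate 3 elsewhere: C, D, E.
That leaves C = 6. So D, F can't be 6.
That leaves D = 5.
E has just one choice, so E = 2.
F's domain is down to {7}, so F = 7.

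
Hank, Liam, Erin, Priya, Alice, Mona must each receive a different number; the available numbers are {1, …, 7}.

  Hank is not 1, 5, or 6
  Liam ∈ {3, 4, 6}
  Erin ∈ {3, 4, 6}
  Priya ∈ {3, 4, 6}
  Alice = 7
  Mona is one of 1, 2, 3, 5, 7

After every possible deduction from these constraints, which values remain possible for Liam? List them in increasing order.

3, 4, 6

Alice has just one choice, so Alice = 7. Eliminate 7 elsewhere: Hank, Mona.
The 3 variables Liam, Erin, Priya are confined to {3, 4, 6}, which locks those values in; drop them from Hank, Mona.
That leaves Hank = 2. Strike 2 from Mona.
No further eliminations apply; Liam can still be any of 3, 4, 6.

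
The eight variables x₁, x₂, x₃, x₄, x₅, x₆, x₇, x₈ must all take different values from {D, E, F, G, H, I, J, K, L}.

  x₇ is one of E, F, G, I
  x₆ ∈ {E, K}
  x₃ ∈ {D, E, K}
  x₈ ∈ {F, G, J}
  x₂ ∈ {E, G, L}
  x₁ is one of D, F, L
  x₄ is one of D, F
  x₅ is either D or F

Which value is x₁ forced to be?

L

The 8 variables draw from only 8 values {D, E, F, G, I, J, K, L}, so each is used; only x₇ can be I, hence x₇ = I.
The 7 still-open variables together cover exactly {D, E, F, G, J, K, L} — 7 values for 7 variables — and J appears only in x₈'s list, so x₈ = J.
The 6 still-open variables together cover exactly {D, E, F, G, K, L} — 6 values for 6 variables — and G appears only in x₂'s list, so x₂ = G.
Among the 5 still-open variables, L fits only x₁ (and all 5 values in {D, E, F, K, L} must be used), so x₁ = L.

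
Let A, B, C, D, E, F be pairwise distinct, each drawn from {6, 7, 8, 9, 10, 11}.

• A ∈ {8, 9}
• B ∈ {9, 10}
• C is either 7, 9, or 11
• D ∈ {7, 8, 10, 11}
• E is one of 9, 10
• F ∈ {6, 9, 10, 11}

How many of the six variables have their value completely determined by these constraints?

2

The 6 variables draw from only 6 values {6, 7, 8, 9, 10, 11}, so each is used; only F can be 6, hence F = 6.
B and E between them cover only {9, 10} — a naked pair. Remove those values from A, C, D.
A's domain is down to {8}, so A = 8. So D can't be 8.
Determined: A=8, F=6. The other variables each still have more than one consistent value. That makes 2.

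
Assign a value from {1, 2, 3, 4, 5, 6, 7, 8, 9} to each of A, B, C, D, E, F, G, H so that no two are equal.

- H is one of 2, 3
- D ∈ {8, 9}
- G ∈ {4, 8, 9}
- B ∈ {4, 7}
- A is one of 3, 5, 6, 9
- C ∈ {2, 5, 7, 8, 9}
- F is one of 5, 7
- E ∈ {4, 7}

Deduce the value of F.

5

The 8 variables draw from only 8 values {2, 3, 4, 5, 6, 7, 8, 9}, so each is used; only A can be 6, hence A = 6.
Among the 7 still-open variables, 3 fits only H (and all 7 values in {2, 3, 4, 5, 7, 8, 9} must be used), so H = 3.
The 6 still-open variables draw from only 6 values {2, 4, 5, 7, 8, 9}, so each is used; only C can be 2, hence C = 2.
Among the 5 still-open variables, 5 fits only F (and all 5 values in {4, 5, 7, 8, 9} must be used), so F = 5.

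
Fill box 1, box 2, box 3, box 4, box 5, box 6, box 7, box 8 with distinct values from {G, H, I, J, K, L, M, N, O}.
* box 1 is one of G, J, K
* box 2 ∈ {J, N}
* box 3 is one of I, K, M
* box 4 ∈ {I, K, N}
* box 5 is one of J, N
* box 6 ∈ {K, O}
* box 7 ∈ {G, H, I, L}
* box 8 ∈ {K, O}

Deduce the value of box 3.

M

box 2 and box 5 share exactly the 2 values {J, N}; by pigeonhole those values go to them, so strike J, N from box 1, box 4.
The 2 variables box 6 and box 8 are confined to {K, O}, which locks those values in; drop them from box 1, box 3, box 4.
That leaves box 1 = G. So box 7 can't be G.
box 4 must be I (only option left). So box 3, box 7 can't be I.
So box 3 = M.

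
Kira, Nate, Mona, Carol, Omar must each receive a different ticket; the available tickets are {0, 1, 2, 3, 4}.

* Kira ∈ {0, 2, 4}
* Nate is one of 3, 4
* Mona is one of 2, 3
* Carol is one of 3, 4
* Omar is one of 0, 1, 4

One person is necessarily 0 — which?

Kira

The 5 variables together cover exactly {0, 1, 2, 3, 4} — 5 values for 5 variables — and 1 appears only in Omar's list, so Omar = 1.
Among the 4 still-open variables, 0 fits only Kira (and all 4 values in {0, 2, 3, 4} must be used), so Kira = 0.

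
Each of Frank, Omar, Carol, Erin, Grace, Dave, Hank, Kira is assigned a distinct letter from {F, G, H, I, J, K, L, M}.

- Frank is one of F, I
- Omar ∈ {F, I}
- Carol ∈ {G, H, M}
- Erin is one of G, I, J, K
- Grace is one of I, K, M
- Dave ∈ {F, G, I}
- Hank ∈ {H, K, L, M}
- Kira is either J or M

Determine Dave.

The 8 variables together cover exactly {F, G, H, I, J, K, L, M} — 8 values for 8 variables — and L appears only in Hank's list, so Hank = L.
Among the 7 still-open variables, H fits only Carol (and all 7 values in {F, G, H, I, J, K, M} must be used), so Carol = H.
Frank and Omar between them cover only {F, I} — a naked pair. Remove those values from Erin, Grace, Dave.
So Dave = G.

G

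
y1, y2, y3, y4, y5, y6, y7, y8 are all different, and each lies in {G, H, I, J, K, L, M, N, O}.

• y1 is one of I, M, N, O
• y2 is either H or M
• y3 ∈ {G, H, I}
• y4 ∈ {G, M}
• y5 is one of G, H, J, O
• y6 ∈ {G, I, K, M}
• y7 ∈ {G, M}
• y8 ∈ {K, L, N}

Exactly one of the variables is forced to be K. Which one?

y6

y4 and y7 between them cover only {G, M} — a naked pair. Remove those values from y1, y2, y3, y5, y6.
y2 must be H (only option left). Strike H from y3, y5.
y3's domain is down to {I}, so y3 = I. Strike I from y1, y6.
So K goes to y6.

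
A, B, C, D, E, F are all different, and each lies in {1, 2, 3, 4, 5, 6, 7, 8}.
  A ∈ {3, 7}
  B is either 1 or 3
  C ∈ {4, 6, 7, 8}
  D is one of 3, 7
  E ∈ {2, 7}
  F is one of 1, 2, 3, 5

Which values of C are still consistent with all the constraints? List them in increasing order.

A and D share exactly the 2 values {3, 7}; by pigeonhole those values go to them, so strike 3, 7 from B, C, E, F.
B has just one choice, so B = 1. Strike 1 from F.
E's domain is down to {2}, so E = 2. Strike 2 from F.
That leaves F = 5.
No further eliminations apply; C can still be any of 4, 6, 8.

4, 6, 8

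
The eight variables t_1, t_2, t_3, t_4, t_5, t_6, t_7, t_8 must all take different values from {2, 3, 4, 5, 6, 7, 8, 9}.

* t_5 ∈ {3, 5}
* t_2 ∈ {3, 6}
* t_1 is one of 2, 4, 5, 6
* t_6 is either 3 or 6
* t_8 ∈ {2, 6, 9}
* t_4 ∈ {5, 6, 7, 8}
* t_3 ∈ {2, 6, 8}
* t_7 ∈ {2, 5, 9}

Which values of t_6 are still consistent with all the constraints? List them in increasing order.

The 8 variables together cover exactly {2, 3, 4, 5, 6, 7, 8, 9} — 8 values for 8 variables — and 4 appears only in t_1's list, so t_1 = 4.
Among the 7 still-open variables, 7 fits only t_4 (and all 7 values in {2, 3, 5, 6, 7, 8, 9} must be used), so t_4 = 7.
Among the 6 still-open variables, 8 fits only t_3 (and all 6 values in {2, 3, 5, 6, 8, 9} must be used), so t_3 = 8.
t_2 and t_6 between them cover only {3, 6} — a naked pair. Remove those values from t_5, t_8.
That leaves t_5 = 5. Eliminate 5 elsewhere: t_7.
No further eliminations apply; t_6 can still be any of 3, 6.

3, 6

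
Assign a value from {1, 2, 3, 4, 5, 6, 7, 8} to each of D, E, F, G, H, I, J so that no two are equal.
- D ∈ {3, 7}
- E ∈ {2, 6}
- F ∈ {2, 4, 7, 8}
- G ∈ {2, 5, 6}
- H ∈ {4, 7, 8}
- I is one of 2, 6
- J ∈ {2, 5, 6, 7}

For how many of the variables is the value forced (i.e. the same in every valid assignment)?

3

Among the 7 variables, 3 fits only D (and all 7 values in {2, 3, 4, 5, 6, 7, 8} must be used), so D = 3.
E and I share exactly the 2 values {2, 6}; by pigeonhole those values go to them, so strike 2, 6 from F, G, J.
G has just one choice, so G = 5. Remove 5 from J.
J's domain is down to {7}, so J = 7. Remove 7 from F, H.
Determined: D=3, G=5, J=7. The other variables each still have more than one consistent value. That makes 3.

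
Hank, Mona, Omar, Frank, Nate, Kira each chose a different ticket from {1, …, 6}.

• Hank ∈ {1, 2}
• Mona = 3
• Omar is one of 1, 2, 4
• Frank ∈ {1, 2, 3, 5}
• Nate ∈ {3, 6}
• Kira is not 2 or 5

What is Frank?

Mona must be 3 (only option left). Strike 3 from Frank, Nate, Kira.
Nate has just one choice, so Nate = 6. Remove 6 from Kira.
The 4 still-open variables draw from only 4 values {1, 2, 4, 5}, so each is used; only Frank can be 5, hence Frank = 5.

5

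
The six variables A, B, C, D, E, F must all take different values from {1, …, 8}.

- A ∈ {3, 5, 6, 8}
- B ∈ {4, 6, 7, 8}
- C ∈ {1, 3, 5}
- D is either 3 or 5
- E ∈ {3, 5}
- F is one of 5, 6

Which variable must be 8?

D and E share exactly the 2 values {3, 5}; by pigeonhole those values go to them, so strike 3, 5 from A, C, F.
That leaves C = 1.
That leaves F = 6. So A, B can't be 6.
So 8 goes to A.

A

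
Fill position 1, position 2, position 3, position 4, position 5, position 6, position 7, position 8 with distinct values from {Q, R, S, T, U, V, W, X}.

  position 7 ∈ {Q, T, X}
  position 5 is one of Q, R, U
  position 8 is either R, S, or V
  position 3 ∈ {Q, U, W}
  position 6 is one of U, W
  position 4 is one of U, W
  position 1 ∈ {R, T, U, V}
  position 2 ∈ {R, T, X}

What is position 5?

R

The 8 variables draw from only 8 values {Q, R, S, T, U, V, W, X}, so each is used; only position 8 can be S, hence position 8 = S.
Among the 7 still-open variables, V fits only position 1 (and all 7 values in {Q, R, T, U, V, W, X} must be used), so position 1 = V.
The 2 variables position 4 and position 6 are confined to {U, W}, which locks those values in; drop them from position 3, position 5.
position 3 must be Q (only option left). So position 5, position 7 can't be Q.
So position 5 = R.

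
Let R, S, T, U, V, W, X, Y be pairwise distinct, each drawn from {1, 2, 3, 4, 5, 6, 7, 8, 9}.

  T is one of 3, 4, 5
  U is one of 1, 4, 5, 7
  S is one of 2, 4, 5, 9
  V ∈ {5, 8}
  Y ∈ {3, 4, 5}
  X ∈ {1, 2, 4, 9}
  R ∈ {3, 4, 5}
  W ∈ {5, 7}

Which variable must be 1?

Among the 8 variables, 8 fits only V (and all 8 values in {1, 2, 3, 4, 5, 7, 8, 9} must be used), so V = 8.
R, T, Y between them cover only {3, 4, 5} — a naked triple. Remove those values from S, U, W, X.
That leaves W = 7. Eliminate 7 elsewhere: U.
So 1 goes to U.

U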